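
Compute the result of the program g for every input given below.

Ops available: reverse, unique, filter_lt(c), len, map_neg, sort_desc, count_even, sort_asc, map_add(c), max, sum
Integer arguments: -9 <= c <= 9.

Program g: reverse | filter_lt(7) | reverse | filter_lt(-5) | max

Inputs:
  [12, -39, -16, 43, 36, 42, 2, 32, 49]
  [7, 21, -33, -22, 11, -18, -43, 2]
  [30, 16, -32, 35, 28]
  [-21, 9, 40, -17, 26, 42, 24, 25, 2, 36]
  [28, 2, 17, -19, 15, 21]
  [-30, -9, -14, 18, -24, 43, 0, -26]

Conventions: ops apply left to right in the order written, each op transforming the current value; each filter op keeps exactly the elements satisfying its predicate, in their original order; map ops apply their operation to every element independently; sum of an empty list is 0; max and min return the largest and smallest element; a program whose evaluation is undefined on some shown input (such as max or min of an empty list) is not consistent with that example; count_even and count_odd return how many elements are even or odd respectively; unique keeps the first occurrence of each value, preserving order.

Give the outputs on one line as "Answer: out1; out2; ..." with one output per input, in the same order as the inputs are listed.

Execution, op by op:
  [12, -39, -16, 43, 36, 42, 2, 32, 49] -> [49, 32, 2, 42, 36, 43, -16, -39, 12] -> [2, -16, -39] -> [-39, -16, 2] -> [-39, -16] -> -16
  [7, 21, -33, -22, 11, -18, -43, 2] -> [2, -43, -18, 11, -22, -33, 21, 7] -> [2, -43, -18, -22, -33] -> [-33, -22, -18, -43, 2] -> [-33, -22, -18, -43] -> -18
  [30, 16, -32, 35, 28] -> [28, 35, -32, 16, 30] -> [-32] -> [-32] -> [-32] -> -32
  [-21, 9, 40, -17, 26, 42, 24, 25, 2, 36] -> [36, 2, 25, 24, 42, 26, -17, 40, 9, -21] -> [2, -17, -21] -> [-21, -17, 2] -> [-21, -17] -> -17
  [28, 2, 17, -19, 15, 21] -> [21, 15, -19, 17, 2, 28] -> [-19, 2] -> [2, -19] -> [-19] -> -19
  [-30, -9, -14, 18, -24, 43, 0, -26] -> [-26, 0, 43, -24, 18, -14, -9, -30] -> [-26, 0, -24, -14, -9, -30] -> [-30, -9, -14, -24, 0, -26] -> [-30, -9, -14, -24, -26] -> -9

-16; -18; -32; -17; -19; -9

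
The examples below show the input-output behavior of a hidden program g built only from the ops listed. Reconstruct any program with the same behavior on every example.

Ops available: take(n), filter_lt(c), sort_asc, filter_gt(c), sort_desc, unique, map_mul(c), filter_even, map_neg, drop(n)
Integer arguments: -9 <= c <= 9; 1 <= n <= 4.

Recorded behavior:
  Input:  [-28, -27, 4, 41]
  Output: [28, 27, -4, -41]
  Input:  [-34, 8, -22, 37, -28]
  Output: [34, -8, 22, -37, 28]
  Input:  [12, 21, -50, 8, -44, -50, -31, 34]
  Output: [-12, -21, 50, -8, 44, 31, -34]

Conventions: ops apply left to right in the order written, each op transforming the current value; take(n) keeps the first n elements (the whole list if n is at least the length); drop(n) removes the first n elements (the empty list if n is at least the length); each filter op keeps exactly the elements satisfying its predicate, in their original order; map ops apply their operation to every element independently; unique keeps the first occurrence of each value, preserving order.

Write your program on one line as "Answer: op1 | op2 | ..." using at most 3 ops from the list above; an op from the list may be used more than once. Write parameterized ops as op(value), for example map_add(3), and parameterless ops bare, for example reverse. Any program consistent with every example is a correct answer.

unique | map_neg

Check, running the answer program on each example:
  [-28, -27, 4, 41] -> [-28, -27, 4, 41] -> [28, 27, -4, -41]
  [-34, 8, -22, 37, -28] -> [-34, 8, -22, 37, -28] -> [34, -8, 22, -37, 28]
  [12, 21, -50, 8, -44, -50, -31, 34] -> [12, 21, -50, 8, -44, -31, 34] -> [-12, -21, 50, -8, 44, 31, -34]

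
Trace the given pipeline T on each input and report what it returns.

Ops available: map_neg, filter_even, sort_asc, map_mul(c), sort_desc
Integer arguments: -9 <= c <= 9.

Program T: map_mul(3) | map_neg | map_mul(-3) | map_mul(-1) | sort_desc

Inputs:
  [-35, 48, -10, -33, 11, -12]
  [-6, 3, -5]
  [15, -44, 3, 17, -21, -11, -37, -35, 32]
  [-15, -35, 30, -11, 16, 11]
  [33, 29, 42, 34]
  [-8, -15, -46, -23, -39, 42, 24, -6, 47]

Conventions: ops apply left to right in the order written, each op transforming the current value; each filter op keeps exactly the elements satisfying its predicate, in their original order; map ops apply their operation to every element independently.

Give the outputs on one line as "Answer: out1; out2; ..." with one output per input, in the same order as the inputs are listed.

Execution, op by op:
  [-35, 48, -10, -33, 11, -12] -> [-105, 144, -30, -99, 33, -36] -> [105, -144, 30, 99, -33, 36] -> [-315, 432, -90, -297, 99, -108] -> [315, -432, 90, 297, -99, 108] -> [315, 297, 108, 90, -99, -432]
  [-6, 3, -5] -> [-18, 9, -15] -> [18, -9, 15] -> [-54, 27, -45] -> [54, -27, 45] -> [54, 45, -27]
  [15, -44, 3, 17, -21, -11, -37, -35, 32] -> [45, -132, 9, 51, -63, -33, -111, -105, 96] -> [-45, 132, -9, -51, 63, 33, 111, 105, -96] -> [135, -396, 27, 153, -189, -99, -333, -315, 288] -> [-135, 396, -27, -153, 189, 99, 333, 315, -288] -> [396, 333, 315, 189, 99, -27, -135, -153, -288]
  [-15, -35, 30, -11, 16, 11] -> [-45, -105, 90, -33, 48, 33] -> [45, 105, -90, 33, -48, -33] -> [-135, -315, 270, -99, 144, 99] -> [135, 315, -270, 99, -144, -99] -> [315, 135, 99, -99, -144, -270]
  [33, 29, 42, 34] -> [99, 87, 126, 102] -> [-99, -87, -126, -102] -> [297, 261, 378, 306] -> [-297, -261, -378, -306] -> [-261, -297, -306, -378]
  [-8, -15, -46, -23, -39, 42, 24, -6, 47] -> [-24, -45, -138, -69, -117, 126, 72, -18, 141] -> [24, 45, 138, 69, 117, -126, -72, 18, -141] -> [-72, -135, -414, -207, -351, 378, 216, -54, 423] -> [72, 135, 414, 207, 351, -378, -216, 54, -423] -> [414, 351, 207, 135, 72, 54, -216, -378, -423]

[315, 297, 108, 90, -99, -432]; [54, 45, -27]; [396, 333, 315, 189, 99, -27, -135, -153, -288]; [315, 135, 99, -99, -144, -270]; [-261, -297, -306, -378]; [414, 351, 207, 135, 72, 54, -216, -378, -423]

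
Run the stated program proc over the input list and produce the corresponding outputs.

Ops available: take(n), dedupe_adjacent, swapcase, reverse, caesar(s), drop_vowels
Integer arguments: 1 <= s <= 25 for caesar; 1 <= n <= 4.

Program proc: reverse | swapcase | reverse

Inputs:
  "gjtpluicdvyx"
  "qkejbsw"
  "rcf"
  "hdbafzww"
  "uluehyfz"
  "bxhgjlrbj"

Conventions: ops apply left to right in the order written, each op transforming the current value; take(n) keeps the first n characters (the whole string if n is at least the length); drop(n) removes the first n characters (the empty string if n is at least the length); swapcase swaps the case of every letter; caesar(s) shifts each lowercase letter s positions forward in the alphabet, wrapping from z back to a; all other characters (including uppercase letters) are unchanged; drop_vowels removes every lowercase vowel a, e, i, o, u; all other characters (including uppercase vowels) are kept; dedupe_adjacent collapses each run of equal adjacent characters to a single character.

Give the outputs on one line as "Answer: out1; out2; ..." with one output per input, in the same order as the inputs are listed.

Execution, op by op:
  "gjtpluicdvyx" -> "xyvdciulptjg" -> "XYVDCIULPTJG" -> "GJTPLUICDVYX"
  "qkejbsw" -> "wsbjekq" -> "WSBJEKQ" -> "QKEJBSW"
  "rcf" -> "fcr" -> "FCR" -> "RCF"
  "hdbafzww" -> "wwzfabdh" -> "WWZFABDH" -> "HDBAFZWW"
  "uluehyfz" -> "zfyheulu" -> "ZFYHEULU" -> "ULUEHYFZ"
  "bxhgjlrbj" -> "jbrljghxb" -> "JBRLJGHXB" -> "BXHGJLRBJ"

"GJTPLUICDVYX"; "QKEJBSW"; "RCF"; "HDBAFZWW"; "ULUEHYFZ"; "BXHGJLRBJ"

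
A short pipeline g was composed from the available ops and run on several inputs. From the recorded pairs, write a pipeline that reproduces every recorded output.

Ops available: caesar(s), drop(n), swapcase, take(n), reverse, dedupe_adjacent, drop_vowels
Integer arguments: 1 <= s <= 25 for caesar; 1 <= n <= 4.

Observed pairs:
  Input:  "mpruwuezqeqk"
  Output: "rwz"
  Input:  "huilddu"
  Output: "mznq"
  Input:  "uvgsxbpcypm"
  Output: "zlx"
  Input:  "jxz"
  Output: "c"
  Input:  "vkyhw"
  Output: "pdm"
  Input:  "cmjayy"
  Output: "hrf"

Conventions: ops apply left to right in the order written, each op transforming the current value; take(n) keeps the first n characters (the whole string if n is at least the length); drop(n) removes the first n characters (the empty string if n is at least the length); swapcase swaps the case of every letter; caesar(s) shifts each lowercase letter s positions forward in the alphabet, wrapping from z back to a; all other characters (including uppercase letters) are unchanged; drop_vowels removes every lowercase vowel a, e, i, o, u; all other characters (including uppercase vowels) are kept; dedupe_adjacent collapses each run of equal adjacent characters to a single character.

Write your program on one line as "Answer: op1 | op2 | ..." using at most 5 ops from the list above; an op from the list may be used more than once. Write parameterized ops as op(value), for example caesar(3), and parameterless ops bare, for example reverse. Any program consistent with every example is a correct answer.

caesar(5) | swapcase | take(4) | swapcase | drop_vowels

Check, running the answer program on each example:
  "mpruwuezqeqk" -> "ruwzbzjevjvp" -> "RUWZBZJEVJVP" -> "RUWZ" -> "ruwz" -> "rwz"
  "huilddu" -> "mznqiiz" -> "MZNQIIZ" -> "MZNQ" -> "mznq" -> "mznq"
  "uvgsxbpcypm" -> "zalxcguhdur" -> "ZALXCGUHDUR" -> "ZALX" -> "zalx" -> "zlx"
  "jxz" -> "oce" -> "OCE" -> "OCE" -> "oce" -> "c"
  "vkyhw" -> "apdmb" -> "APDMB" -> "APDM" -> "apdm" -> "pdm"
  "cmjayy" -> "hrofdd" -> "HROFDD" -> "HROF" -> "hrof" -> "hrf"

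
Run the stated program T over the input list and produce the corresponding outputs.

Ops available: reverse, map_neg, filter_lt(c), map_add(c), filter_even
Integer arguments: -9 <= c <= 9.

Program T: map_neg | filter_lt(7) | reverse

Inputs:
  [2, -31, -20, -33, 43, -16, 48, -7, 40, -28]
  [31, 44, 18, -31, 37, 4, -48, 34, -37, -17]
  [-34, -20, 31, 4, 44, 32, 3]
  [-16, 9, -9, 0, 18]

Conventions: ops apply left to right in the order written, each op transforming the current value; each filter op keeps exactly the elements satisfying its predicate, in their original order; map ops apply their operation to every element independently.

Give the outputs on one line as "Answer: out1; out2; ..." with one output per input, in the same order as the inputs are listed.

[-40, -48, -43, -2]; [-34, -4, -37, -18, -44, -31]; [-3, -32, -44, -4, -31]; [-18, 0, -9]

Execution, op by op:
  [2, -31, -20, -33, 43, -16, 48, -7, 40, -28] -> [-2, 31, 20, 33, -43, 16, -48, 7, -40, 28] -> [-2, -43, -48, -40] -> [-40, -48, -43, -2]
  [31, 44, 18, -31, 37, 4, -48, 34, -37, -17] -> [-31, -44, -18, 31, -37, -4, 48, -34, 37, 17] -> [-31, -44, -18, -37, -4, -34] -> [-34, -4, -37, -18, -44, -31]
  [-34, -20, 31, 4, 44, 32, 3] -> [34, 20, -31, -4, -44, -32, -3] -> [-31, -4, -44, -32, -3] -> [-3, -32, -44, -4, -31]
  [-16, 9, -9, 0, 18] -> [16, -9, 9, 0, -18] -> [-9, 0, -18] -> [-18, 0, -9]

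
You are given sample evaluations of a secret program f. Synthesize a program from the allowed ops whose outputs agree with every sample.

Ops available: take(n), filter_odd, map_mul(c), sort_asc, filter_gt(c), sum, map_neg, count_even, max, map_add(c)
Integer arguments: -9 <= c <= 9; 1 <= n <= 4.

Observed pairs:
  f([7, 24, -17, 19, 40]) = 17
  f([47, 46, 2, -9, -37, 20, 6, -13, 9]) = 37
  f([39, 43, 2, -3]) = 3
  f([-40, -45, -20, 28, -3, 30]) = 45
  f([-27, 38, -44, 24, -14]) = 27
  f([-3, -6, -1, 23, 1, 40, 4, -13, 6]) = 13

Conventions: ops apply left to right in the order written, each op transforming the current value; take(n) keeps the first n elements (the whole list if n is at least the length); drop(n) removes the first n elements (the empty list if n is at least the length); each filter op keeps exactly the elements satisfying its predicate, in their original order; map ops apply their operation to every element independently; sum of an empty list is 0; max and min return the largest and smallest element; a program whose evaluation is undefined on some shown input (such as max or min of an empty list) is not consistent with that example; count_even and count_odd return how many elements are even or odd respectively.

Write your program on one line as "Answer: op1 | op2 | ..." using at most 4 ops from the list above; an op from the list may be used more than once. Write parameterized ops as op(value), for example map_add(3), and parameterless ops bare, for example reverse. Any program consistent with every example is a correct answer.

map_neg | filter_odd | max

Check, running the answer program on each example:
  [7, 24, -17, 19, 40] -> [-7, -24, 17, -19, -40] -> [-7, 17, -19] -> 17
  [47, 46, 2, -9, -37, 20, 6, -13, 9] -> [-47, -46, -2, 9, 37, -20, -6, 13, -9] -> [-47, 9, 37, 13, -9] -> 37
  [39, 43, 2, -3] -> [-39, -43, -2, 3] -> [-39, -43, 3] -> 3
  [-40, -45, -20, 28, -3, 30] -> [40, 45, 20, -28, 3, -30] -> [45, 3] -> 45
  [-27, 38, -44, 24, -14] -> [27, -38, 44, -24, 14] -> [27] -> 27
  [-3, -6, -1, 23, 1, 40, 4, -13, 6] -> [3, 6, 1, -23, -1, -40, -4, 13, -6] -> [3, 1, -23, -1, 13] -> 13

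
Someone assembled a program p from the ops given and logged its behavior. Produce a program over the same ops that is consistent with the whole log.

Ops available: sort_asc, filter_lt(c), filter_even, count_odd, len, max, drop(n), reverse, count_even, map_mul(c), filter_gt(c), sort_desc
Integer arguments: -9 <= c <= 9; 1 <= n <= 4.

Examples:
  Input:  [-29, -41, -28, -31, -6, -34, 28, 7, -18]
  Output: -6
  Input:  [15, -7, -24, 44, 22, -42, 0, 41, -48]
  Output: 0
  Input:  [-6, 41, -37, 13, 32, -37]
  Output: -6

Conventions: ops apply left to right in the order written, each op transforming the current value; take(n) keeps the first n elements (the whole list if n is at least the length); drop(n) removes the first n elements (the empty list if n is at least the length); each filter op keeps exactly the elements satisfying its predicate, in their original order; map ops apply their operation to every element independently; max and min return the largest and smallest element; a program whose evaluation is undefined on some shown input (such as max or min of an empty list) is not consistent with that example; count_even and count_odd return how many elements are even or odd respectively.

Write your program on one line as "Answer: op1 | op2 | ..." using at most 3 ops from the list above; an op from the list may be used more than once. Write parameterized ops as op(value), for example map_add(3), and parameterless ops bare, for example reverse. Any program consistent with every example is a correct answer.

filter_lt(3) | sort_desc | max

Check, running the answer program on each example:
  [-29, -41, -28, -31, -6, -34, 28, 7, -18] -> [-29, -41, -28, -31, -6, -34, -18] -> [-6, -18, -28, -29, -31, -34, -41] -> -6
  [15, -7, -24, 44, 22, -42, 0, 41, -48] -> [-7, -24, -42, 0, -48] -> [0, -7, -24, -42, -48] -> 0
  [-6, 41, -37, 13, 32, -37] -> [-6, -37, -37] -> [-6, -37, -37] -> -6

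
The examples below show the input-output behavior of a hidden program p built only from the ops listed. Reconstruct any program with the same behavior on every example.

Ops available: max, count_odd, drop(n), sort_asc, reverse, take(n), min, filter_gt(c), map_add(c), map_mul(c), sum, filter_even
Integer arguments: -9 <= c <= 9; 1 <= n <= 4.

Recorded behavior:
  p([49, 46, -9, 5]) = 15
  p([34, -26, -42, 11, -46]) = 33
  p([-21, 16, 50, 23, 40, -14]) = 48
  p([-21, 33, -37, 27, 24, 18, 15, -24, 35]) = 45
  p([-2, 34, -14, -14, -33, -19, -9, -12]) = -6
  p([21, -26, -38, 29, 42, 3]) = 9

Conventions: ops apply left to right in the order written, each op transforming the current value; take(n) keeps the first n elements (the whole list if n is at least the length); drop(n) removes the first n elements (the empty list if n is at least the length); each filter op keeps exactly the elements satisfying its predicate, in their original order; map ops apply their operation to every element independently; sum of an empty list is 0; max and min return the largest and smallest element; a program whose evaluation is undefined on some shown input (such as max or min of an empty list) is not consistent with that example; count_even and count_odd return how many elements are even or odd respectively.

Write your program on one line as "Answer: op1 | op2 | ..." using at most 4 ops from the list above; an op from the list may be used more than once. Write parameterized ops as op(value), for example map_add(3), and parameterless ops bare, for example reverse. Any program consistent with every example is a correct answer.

filter_gt(-4) | map_mul(3) | min

Check, running the answer program on each example:
  [49, 46, -9, 5] -> [49, 46, 5] -> [147, 138, 15] -> 15
  [34, -26, -42, 11, -46] -> [34, 11] -> [102, 33] -> 33
  [-21, 16, 50, 23, 40, -14] -> [16, 50, 23, 40] -> [48, 150, 69, 120] -> 48
  [-21, 33, -37, 27, 24, 18, 15, -24, 35] -> [33, 27, 24, 18, 15, 35] -> [99, 81, 72, 54, 45, 105] -> 45
  [-2, 34, -14, -14, -33, -19, -9, -12] -> [-2, 34] -> [-6, 102] -> -6
  [21, -26, -38, 29, 42, 3] -> [21, 29, 42, 3] -> [63, 87, 126, 9] -> 9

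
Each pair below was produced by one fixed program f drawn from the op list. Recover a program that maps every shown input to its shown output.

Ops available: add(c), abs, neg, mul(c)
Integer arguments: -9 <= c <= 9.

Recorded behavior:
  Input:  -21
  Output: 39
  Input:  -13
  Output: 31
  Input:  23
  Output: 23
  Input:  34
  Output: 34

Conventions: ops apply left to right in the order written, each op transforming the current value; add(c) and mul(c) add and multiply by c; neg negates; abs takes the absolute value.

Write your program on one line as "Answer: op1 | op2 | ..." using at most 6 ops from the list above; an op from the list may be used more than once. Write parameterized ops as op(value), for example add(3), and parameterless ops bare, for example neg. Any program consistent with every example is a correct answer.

neg | add(9) | abs | add(3) | add(6)

Check, running the answer program on each example:
  -21 -> 21 -> 30 -> 30 -> 33 -> 39
  -13 -> 13 -> 22 -> 22 -> 25 -> 31
  23 -> -23 -> -14 -> 14 -> 17 -> 23
  34 -> -34 -> -25 -> 25 -> 28 -> 34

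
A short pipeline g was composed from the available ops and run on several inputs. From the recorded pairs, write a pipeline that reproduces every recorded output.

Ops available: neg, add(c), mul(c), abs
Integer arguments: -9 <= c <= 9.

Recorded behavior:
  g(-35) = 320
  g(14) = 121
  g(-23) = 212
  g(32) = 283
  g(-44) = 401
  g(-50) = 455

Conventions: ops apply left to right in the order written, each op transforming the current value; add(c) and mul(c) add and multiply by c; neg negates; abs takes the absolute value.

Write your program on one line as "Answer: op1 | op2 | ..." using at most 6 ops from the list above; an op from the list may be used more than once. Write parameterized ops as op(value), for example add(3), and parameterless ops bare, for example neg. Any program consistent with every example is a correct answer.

mul(9) | neg | add(2) | add(3) | abs

Check, running the answer program on each example:
  -35 -> -315 -> 315 -> 317 -> 320 -> 320
  14 -> 126 -> -126 -> -124 -> -121 -> 121
  -23 -> -207 -> 207 -> 209 -> 212 -> 212
  32 -> 288 -> -288 -> -286 -> -283 -> 283
  -44 -> -396 -> 396 -> 398 -> 401 -> 401
  -50 -> -450 -> 450 -> 452 -> 455 -> 455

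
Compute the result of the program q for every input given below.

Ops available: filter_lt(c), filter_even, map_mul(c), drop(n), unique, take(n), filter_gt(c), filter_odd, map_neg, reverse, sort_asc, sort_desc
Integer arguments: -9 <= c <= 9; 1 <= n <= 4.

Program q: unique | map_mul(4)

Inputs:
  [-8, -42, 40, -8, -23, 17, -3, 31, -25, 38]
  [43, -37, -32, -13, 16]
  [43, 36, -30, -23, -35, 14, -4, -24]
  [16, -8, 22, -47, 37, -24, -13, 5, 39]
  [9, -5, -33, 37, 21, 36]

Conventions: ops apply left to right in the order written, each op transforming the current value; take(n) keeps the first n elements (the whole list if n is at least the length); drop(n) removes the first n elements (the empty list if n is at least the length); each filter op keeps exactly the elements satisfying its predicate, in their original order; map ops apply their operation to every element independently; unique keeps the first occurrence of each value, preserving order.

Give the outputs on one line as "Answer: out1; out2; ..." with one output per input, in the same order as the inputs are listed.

Execution, op by op:
  [-8, -42, 40, -8, -23, 17, -3, 31, -25, 38] -> [-8, -42, 40, -23, 17, -3, 31, -25, 38] -> [-32, -168, 160, -92, 68, -12, 124, -100, 152]
  [43, -37, -32, -13, 16] -> [43, -37, -32, -13, 16] -> [172, -148, -128, -52, 64]
  [43, 36, -30, -23, -35, 14, -4, -24] -> [43, 36, -30, -23, -35, 14, -4, -24] -> [172, 144, -120, -92, -140, 56, -16, -96]
  [16, -8, 22, -47, 37, -24, -13, 5, 39] -> [16, -8, 22, -47, 37, -24, -13, 5, 39] -> [64, -32, 88, -188, 148, -96, -52, 20, 156]
  [9, -5, -33, 37, 21, 36] -> [9, -5, -33, 37, 21, 36] -> [36, -20, -132, 148, 84, 144]

[-32, -168, 160, -92, 68, -12, 124, -100, 152]; [172, -148, -128, -52, 64]; [172, 144, -120, -92, -140, 56, -16, -96]; [64, -32, 88, -188, 148, -96, -52, 20, 156]; [36, -20, -132, 148, 84, 144]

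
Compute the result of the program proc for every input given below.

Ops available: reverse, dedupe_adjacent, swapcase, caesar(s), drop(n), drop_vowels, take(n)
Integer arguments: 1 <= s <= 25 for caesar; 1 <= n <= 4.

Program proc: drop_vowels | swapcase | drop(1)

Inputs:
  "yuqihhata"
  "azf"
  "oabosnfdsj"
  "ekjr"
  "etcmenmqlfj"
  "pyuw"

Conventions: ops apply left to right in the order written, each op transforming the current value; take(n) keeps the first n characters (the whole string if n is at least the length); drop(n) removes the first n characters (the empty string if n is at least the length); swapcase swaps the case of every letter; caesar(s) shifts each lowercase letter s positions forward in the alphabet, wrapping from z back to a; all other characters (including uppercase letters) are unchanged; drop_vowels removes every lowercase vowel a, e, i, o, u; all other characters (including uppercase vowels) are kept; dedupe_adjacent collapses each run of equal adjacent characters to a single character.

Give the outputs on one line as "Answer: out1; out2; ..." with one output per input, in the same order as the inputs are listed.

Execution, op by op:
  "yuqihhata" -> "yqhht" -> "YQHHT" -> "QHHT"
  "azf" -> "zf" -> "ZF" -> "F"
  "oabosnfdsj" -> "bsnfdsj" -> "BSNFDSJ" -> "SNFDSJ"
  "ekjr" -> "kjr" -> "KJR" -> "JR"
  "etcmenmqlfj" -> "tcmnmqlfj" -> "TCMNMQLFJ" -> "CMNMQLFJ"
  "pyuw" -> "pyw" -> "PYW" -> "YW"

"QHHT"; "F"; "SNFDSJ"; "JR"; "CMNMQLFJ"; "YW"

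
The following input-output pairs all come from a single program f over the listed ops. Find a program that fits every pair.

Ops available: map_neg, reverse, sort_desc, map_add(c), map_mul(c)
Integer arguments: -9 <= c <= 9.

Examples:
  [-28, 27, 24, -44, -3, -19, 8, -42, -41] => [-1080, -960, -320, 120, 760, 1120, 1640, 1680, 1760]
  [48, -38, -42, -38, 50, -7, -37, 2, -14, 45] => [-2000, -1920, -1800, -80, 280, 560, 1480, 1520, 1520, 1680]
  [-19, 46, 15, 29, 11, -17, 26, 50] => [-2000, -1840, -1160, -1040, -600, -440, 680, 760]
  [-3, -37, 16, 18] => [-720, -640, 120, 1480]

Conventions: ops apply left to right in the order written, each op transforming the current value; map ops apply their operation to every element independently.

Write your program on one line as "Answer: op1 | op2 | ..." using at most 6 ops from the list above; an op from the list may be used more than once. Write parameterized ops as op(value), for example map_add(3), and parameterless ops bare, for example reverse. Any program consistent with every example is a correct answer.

reverse | map_mul(-8) | map_mul(-5) | sort_desc | map_neg

Check, running the answer program on each example:
  [-28, 27, 24, -44, -3, -19, 8, -42, -41] -> [-41, -42, 8, -19, -3, -44, 24, 27, -28] -> [328, 336, -64, 152, 24, 352, -192, -216, 224] -> [-1640, -1680, 320, -760, -120, -1760, 960, 1080, -1120] -> [1080, 960, 320, -120, -760, -1120, -1640, -1680, -1760] -> [-1080, -960, -320, 120, 760, 1120, 1640, 1680, 1760]
  [48, -38, -42, -38, 50, -7, -37, 2, -14, 45] -> [45, -14, 2, -37, -7, 50, -38, -42, -38, 48] -> [-360, 112, -16, 296, 56, -400, 304, 336, 304, -384] -> [1800, -560, 80, -1480, -280, 2000, -1520, -1680, -1520, 1920] -> [2000, 1920, 1800, 80, -280, -560, -1480, -1520, -1520, -1680] -> [-2000, -1920, -1800, -80, 280, 560, 1480, 1520, 1520, 1680]
  [-19, 46, 15, 29, 11, -17, 26, 50] -> [50, 26, -17, 11, 29, 15, 46, -19] -> [-400, -208, 136, -88, -232, -120, -368, 152] -> [2000, 1040, -680, 440, 1160, 600, 1840, -760] -> [2000, 1840, 1160, 1040, 600, 440, -680, -760] -> [-2000, -1840, -1160, -1040, -600, -440, 680, 760]
  [-3, -37, 16, 18] -> [18, 16, -37, -3] -> [-144, -128, 296, 24] -> [720, 640, -1480, -120] -> [720, 640, -120, -1480] -> [-720, -640, 120, 1480]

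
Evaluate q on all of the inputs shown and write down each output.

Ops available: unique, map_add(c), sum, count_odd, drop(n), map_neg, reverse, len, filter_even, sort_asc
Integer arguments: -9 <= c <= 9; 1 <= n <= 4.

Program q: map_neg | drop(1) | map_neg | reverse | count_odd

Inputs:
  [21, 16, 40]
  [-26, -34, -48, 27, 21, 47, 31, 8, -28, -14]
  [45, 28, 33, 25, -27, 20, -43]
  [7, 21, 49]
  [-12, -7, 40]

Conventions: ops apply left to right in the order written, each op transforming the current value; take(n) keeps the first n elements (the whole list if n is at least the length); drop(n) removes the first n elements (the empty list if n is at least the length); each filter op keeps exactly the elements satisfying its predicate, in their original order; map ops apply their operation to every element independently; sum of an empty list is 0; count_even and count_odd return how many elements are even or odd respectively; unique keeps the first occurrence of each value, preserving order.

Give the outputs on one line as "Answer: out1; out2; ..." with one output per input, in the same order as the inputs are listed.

Execution, op by op:
  [21, 16, 40] -> [-21, -16, -40] -> [-16, -40] -> [16, 40] -> [40, 16] -> 0
  [-26, -34, -48, 27, 21, 47, 31, 8, -28, -14] -> [26, 34, 48, -27, -21, -47, -31, -8, 28, 14] -> [34, 48, -27, -21, -47, -31, -8, 28, 14] -> [-34, -48, 27, 21, 47, 31, 8, -28, -14] -> [-14, -28, 8, 31, 47, 21, 27, -48, -34] -> 4
  [45, 28, 33, 25, -27, 20, -43] -> [-45, -28, -33, -25, 27, -20, 43] -> [-28, -33, -25, 27, -20, 43] -> [28, 33, 25, -27, 20, -43] -> [-43, 20, -27, 25, 33, 28] -> 4
  [7, 21, 49] -> [-7, -21, -49] -> [-21, -49] -> [21, 49] -> [49, 21] -> 2
  [-12, -7, 40] -> [12, 7, -40] -> [7, -40] -> [-7, 40] -> [40, -7] -> 1

0; 4; 4; 2; 1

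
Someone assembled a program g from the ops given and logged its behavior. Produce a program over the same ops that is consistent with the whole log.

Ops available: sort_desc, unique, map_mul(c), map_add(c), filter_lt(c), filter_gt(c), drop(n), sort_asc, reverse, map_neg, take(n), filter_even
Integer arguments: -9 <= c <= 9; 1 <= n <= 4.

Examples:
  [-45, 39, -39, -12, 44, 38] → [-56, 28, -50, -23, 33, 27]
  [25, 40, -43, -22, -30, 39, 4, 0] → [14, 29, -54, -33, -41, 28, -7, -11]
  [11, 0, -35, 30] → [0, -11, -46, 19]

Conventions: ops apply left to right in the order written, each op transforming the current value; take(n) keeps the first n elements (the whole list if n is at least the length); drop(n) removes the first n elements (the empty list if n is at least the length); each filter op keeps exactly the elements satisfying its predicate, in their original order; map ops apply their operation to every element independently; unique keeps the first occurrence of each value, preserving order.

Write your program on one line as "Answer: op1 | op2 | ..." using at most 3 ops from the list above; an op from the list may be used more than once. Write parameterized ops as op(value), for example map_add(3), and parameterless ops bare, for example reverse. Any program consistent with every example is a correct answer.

map_add(-6) | map_add(-5)

Check, running the answer program on each example:
  [-45, 39, -39, -12, 44, 38] -> [-51, 33, -45, -18, 38, 32] -> [-56, 28, -50, -23, 33, 27]
  [25, 40, -43, -22, -30, 39, 4, 0] -> [19, 34, -49, -28, -36, 33, -2, -6] -> [14, 29, -54, -33, -41, 28, -7, -11]
  [11, 0, -35, 30] -> [5, -6, -41, 24] -> [0, -11, -46, 19]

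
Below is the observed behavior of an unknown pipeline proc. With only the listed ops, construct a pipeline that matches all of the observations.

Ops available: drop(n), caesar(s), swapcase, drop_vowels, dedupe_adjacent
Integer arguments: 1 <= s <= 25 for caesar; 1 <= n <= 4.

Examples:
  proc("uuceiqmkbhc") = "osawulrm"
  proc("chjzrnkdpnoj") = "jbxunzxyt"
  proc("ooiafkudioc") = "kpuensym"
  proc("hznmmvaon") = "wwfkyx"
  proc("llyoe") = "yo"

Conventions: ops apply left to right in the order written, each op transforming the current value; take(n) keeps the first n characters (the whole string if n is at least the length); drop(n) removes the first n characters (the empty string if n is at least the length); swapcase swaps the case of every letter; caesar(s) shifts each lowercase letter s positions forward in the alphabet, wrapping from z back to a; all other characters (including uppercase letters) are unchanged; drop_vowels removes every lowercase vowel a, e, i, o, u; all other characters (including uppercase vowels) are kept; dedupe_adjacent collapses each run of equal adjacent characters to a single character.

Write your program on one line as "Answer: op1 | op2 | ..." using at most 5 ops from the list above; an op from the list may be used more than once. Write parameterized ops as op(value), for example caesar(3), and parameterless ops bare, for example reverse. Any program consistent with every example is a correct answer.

caesar(13) | swapcase | drop(3) | swapcase | caesar(23)

Check, running the answer program on each example:
  "uuceiqmkbhc" -> "hhprvdzxoup" -> "HHPRVDZXOUP" -> "RVDZXOUP" -> "rvdzxoup" -> "osawulrm"
  "chjzrnkdpnoj" -> "puwmeaxqcabw" -> "PUWMEAXQCABW" -> "MEAXQCABW" -> "meaxqcabw" -> "jbxunzxyt"
  "ooiafkudioc" -> "bbvnsxhqvbp" -> "BBVNSXHQVBP" -> "NSXHQVBP" -> "nsxhqvbp" -> "kpuensym"
  "hznmmvaon" -> "umazzinba" -> "UMAZZINBA" -> "ZZINBA" -> "zzinba" -> "wwfkyx"
  "llyoe" -> "yylbr" -> "YYLBR" -> "BR" -> "br" -> "yo"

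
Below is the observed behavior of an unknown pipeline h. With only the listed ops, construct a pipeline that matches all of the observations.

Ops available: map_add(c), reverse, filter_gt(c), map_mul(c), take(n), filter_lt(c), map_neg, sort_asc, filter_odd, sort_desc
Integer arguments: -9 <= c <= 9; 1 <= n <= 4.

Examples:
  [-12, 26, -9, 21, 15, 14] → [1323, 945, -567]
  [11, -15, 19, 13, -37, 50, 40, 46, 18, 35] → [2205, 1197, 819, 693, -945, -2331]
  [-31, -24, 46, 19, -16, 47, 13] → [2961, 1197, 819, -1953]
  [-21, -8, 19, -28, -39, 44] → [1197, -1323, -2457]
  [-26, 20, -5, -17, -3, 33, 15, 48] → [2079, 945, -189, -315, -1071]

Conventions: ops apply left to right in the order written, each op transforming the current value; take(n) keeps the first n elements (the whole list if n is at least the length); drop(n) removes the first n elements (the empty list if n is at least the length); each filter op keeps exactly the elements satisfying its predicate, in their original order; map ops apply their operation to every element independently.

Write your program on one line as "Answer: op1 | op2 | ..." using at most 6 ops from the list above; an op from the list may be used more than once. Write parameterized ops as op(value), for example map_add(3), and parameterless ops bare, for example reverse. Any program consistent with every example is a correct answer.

sort_asc | map_mul(7) | filter_odd | map_mul(9) | reverse

Check, running the answer program on each example:
  [-12, 26, -9, 21, 15, 14] -> [-12, -9, 14, 15, 21, 26] -> [-84, -63, 98, 105, 147, 182] -> [-63, 105, 147] -> [-567, 945, 1323] -> [1323, 945, -567]
  [11, -15, 19, 13, -37, 50, 40, 46, 18, 35] -> [-37, -15, 11, 13, 18, 19, 35, 40, 46, 50] -> [-259, -105, 77, 91, 126, 133, 245, 280, 322, 350] -> [-259, -105, 77, 91, 133, 245] -> [-2331, -945, 693, 819, 1197, 2205] -> [2205, 1197, 819, 693, -945, -2331]
  [-31, -24, 46, 19, -16, 47, 13] -> [-31, -24, -16, 13, 19, 46, 47] -> [-217, -168, -112, 91, 133, 322, 329] -> [-217, 91, 133, 329] -> [-1953, 819, 1197, 2961] -> [2961, 1197, 819, -1953]
  [-21, -8, 19, -28, -39, 44] -> [-39, -28, -21, -8, 19, 44] -> [-273, -196, -147, -56, 133, 308] -> [-273, -147, 133] -> [-2457, -1323, 1197] -> [1197, -1323, -2457]
  [-26, 20, -5, -17, -3, 33, 15, 48] -> [-26, -17, -5, -3, 15, 20, 33, 48] -> [-182, -119, -35, -21, 105, 140, 231, 336] -> [-119, -35, -21, 105, 231] -> [-1071, -315, -189, 945, 2079] -> [2079, 945, -189, -315, -1071]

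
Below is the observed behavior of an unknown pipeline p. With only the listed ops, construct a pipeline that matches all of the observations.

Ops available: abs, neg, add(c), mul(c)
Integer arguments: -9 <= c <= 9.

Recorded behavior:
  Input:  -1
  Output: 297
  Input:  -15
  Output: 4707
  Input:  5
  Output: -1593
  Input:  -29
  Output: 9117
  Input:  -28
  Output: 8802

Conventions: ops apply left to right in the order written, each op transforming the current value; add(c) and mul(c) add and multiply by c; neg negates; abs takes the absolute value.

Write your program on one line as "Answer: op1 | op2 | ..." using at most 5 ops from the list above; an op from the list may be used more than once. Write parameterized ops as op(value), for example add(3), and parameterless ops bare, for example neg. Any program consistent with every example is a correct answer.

mul(7) | mul(-5) | add(-2) | neg | mul(-9)

Check, running the answer program on each example:
  -1 -> -7 -> 35 -> 33 -> -33 -> 297
  -15 -> -105 -> 525 -> 523 -> -523 -> 4707
  5 -> 35 -> -175 -> -177 -> 177 -> -1593
  -29 -> -203 -> 1015 -> 1013 -> -1013 -> 9117
  -28 -> -196 -> 980 -> 978 -> -978 -> 8802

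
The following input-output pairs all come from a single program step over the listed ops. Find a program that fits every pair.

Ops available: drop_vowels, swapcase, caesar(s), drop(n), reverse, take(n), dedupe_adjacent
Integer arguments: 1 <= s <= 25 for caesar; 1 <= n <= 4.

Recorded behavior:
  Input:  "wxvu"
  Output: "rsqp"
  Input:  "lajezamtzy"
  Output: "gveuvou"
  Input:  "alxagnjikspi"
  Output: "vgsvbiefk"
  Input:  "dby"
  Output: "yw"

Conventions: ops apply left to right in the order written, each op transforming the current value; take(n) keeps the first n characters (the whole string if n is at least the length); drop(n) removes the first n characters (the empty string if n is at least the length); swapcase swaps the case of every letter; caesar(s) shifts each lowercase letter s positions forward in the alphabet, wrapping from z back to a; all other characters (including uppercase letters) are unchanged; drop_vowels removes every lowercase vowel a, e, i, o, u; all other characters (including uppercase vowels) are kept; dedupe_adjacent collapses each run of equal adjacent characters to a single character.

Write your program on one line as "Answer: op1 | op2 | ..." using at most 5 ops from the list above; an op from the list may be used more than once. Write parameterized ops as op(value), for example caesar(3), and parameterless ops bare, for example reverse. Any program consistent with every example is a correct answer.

caesar(19) | caesar(3) | drop_vowels | caesar(25)

Check, running the answer program on each example:
  "wxvu" -> "pqon" -> "strq" -> "strq" -> "rsqp"
  "lajezamtzy" -> "etcxstfmsr" -> "hwfavwipvu" -> "hwfvwpv" -> "gveuvou"
  "alxagnjikspi" -> "teqtzgcbdlib" -> "whtwcjfegole" -> "whtwcjfgl" -> "vgsvbiefk"
  "dby" -> "wur" -> "zxu" -> "zx" -> "yw"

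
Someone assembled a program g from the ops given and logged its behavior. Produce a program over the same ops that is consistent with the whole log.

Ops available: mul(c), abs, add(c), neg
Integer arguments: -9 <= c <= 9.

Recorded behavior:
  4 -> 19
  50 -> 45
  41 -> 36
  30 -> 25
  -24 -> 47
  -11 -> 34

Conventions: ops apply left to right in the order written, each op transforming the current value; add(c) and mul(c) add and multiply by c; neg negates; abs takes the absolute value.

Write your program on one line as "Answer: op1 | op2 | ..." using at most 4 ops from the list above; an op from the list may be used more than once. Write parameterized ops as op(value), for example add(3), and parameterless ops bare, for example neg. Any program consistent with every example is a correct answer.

add(-7) | add(-7) | abs | add(9)

Check, running the answer program on each example:
  4 -> -3 -> -10 -> 10 -> 19
  50 -> 43 -> 36 -> 36 -> 45
  41 -> 34 -> 27 -> 27 -> 36
  30 -> 23 -> 16 -> 16 -> 25
  -24 -> -31 -> -38 -> 38 -> 47
  -11 -> -18 -> -25 -> 25 -> 34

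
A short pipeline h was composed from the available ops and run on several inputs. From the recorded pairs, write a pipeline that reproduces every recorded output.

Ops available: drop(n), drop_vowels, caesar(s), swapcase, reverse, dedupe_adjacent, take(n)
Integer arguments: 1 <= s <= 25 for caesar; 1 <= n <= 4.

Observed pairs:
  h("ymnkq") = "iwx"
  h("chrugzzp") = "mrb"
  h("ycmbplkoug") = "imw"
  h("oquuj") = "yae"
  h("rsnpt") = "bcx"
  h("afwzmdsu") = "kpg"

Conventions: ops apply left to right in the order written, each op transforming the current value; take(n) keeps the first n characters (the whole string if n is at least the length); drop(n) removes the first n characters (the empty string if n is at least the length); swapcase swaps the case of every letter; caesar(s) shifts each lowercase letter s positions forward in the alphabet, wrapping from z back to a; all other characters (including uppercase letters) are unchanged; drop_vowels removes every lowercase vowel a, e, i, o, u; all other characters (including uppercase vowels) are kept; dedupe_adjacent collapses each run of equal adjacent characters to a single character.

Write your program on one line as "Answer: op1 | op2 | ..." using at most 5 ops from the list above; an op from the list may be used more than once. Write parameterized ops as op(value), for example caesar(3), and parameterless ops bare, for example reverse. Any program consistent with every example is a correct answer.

caesar(1) | caesar(19) | take(3) | caesar(16)

Check, running the answer program on each example:
  "ymnkq" -> "znolr" -> "sghek" -> "sgh" -> "iwx"
  "chrugzzp" -> "disvhaaq" -> "wbloattj" -> "wbl" -> "mrb"
  "ycmbplkoug" -> "zdncqmlpvh" -> "swgvjfeioa" -> "swg" -> "imw"
  "oquuj" -> "prvvk" -> "ikood" -> "iko" -> "yae"
  "rsnpt" -> "stoqu" -> "lmhjn" -> "lmh" -> "bcx"
  "afwzmdsu" -> "bgxanetv" -> "uzqtgxmo" -> "uzq" -> "kpg"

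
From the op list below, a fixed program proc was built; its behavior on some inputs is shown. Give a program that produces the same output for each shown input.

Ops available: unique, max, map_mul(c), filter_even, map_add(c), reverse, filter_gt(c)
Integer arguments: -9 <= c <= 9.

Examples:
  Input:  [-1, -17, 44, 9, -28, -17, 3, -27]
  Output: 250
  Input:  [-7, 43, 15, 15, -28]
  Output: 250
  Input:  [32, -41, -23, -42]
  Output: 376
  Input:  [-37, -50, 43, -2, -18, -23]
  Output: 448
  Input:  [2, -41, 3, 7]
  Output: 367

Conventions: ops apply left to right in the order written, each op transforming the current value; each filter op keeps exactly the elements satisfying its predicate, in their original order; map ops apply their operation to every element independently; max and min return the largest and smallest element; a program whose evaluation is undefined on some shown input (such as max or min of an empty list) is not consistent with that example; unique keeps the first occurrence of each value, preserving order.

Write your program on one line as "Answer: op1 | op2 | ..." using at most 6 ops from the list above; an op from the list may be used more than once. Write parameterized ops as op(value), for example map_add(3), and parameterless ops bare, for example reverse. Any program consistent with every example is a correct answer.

unique | map_mul(-9) | map_add(-3) | map_add(1) | max

Check, running the answer program on each example:
  [-1, -17, 44, 9, -28, -17, 3, -27] -> [-1, -17, 44, 9, -28, 3, -27] -> [9, 153, -396, -81, 252, -27, 243] -> [6, 150, -399, -84, 249, -30, 240] -> [7, 151, -398, -83, 250, -29, 241] -> 250
  [-7, 43, 15, 15, -28] -> [-7, 43, 15, -28] -> [63, -387, -135, 252] -> [60, -390, -138, 249] -> [61, -389, -137, 250] -> 250
  [32, -41, -23, -42] -> [32, -41, -23, -42] -> [-288, 369, 207, 378] -> [-291, 366, 204, 375] -> [-290, 367, 205, 376] -> 376
  [-37, -50, 43, -2, -18, -23] -> [-37, -50, 43, -2, -18, -23] -> [333, 450, -387, 18, 162, 207] -> [330, 447, -390, 15, 159, 204] -> [331, 448, -389, 16, 160, 205] -> 448
  [2, -41, 3, 7] -> [2, -41, 3, 7] -> [-18, 369, -27, -63] -> [-21, 366, -30, -66] -> [-20, 367, -29, -65] -> 367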